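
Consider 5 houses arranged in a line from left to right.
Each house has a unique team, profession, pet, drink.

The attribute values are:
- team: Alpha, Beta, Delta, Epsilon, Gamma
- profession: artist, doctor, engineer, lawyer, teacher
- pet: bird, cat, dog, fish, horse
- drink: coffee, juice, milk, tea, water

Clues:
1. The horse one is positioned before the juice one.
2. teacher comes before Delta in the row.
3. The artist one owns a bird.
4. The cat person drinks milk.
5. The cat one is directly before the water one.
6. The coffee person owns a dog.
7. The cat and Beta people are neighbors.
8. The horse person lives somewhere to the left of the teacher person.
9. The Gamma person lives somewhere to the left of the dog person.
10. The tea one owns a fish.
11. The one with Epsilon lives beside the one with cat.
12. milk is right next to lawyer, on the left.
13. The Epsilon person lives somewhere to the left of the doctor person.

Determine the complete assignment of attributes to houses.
Solution:

House | Team | Profession | Pet | Drink
---------------------------------------
  1   | Epsilon | engineer | fish | tea
  2   | Gamma | doctor | cat | milk
  3   | Beta | lawyer | horse | water
  4   | Alpha | teacher | dog | coffee
  5   | Delta | artist | bird | juice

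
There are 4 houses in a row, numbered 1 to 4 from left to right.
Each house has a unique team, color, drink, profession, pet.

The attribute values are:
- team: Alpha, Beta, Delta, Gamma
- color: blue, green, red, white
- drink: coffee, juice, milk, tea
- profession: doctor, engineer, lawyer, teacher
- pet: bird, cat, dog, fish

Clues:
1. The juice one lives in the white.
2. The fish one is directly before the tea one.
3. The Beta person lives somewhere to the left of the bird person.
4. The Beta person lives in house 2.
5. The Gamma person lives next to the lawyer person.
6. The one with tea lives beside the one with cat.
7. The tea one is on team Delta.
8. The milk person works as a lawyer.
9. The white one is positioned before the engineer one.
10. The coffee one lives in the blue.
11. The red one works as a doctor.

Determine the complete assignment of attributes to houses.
Solution:

House | Team | Color | Drink | Profession | Pet
-----------------------------------------------
  1   | Gamma | white | juice | teacher | dog
  2   | Beta | green | milk | lawyer | fish
  3   | Delta | red | tea | doctor | bird
  4   | Alpha | blue | coffee | engineer | cat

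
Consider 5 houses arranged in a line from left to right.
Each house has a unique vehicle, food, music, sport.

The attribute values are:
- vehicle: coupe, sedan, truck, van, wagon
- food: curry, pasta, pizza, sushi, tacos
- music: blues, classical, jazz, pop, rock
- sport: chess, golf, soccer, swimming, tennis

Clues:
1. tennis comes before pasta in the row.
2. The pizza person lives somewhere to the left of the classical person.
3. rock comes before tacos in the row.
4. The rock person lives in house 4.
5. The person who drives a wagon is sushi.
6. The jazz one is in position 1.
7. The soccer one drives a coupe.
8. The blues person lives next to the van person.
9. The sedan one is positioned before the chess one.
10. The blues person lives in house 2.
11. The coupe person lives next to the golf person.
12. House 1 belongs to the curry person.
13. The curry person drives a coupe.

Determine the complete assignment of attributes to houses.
Solution:

House | Vehicle | Food | Music | Sport
--------------------------------------
  1   | coupe | curry | jazz | soccer
  2   | wagon | sushi | blues | golf
  3   | van | pizza | pop | tennis
  4   | sedan | pasta | rock | swimming
  5   | truck | tacos | classical | chess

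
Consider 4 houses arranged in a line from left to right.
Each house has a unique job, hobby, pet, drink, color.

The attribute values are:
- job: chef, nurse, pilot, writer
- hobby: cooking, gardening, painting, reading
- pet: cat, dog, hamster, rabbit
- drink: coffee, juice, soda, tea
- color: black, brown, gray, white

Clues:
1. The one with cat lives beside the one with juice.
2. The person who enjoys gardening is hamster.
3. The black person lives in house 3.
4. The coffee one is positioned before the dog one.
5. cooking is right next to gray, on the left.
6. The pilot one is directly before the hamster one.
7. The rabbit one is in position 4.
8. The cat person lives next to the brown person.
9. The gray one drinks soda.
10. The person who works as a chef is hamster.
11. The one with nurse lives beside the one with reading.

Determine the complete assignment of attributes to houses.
Solution:

House | Job | Hobby | Pet | Drink | Color
-----------------------------------------
  1   | pilot | painting | cat | coffee | white
  2   | chef | gardening | hamster | juice | brown
  3   | nurse | cooking | dog | tea | black
  4   | writer | reading | rabbit | soda | gray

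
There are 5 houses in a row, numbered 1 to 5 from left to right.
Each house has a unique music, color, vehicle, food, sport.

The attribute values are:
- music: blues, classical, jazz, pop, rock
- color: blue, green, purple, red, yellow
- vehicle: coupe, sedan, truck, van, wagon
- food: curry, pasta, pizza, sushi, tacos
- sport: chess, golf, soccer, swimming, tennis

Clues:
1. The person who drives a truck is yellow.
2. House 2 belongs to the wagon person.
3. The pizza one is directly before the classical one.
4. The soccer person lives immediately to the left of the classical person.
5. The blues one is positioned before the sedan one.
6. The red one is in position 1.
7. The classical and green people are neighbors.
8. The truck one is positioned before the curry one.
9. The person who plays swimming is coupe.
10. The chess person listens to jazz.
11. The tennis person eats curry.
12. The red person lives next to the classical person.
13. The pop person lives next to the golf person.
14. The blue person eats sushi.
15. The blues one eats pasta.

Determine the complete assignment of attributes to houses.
Solution:

House | Music | Color | Vehicle | Food | Sport
----------------------------------------------
  1   | pop | red | van | pizza | soccer
  2   | classical | blue | wagon | sushi | golf
  3   | blues | green | coupe | pasta | swimming
  4   | jazz | yellow | truck | tacos | chess
  5   | rock | purple | sedan | curry | tennis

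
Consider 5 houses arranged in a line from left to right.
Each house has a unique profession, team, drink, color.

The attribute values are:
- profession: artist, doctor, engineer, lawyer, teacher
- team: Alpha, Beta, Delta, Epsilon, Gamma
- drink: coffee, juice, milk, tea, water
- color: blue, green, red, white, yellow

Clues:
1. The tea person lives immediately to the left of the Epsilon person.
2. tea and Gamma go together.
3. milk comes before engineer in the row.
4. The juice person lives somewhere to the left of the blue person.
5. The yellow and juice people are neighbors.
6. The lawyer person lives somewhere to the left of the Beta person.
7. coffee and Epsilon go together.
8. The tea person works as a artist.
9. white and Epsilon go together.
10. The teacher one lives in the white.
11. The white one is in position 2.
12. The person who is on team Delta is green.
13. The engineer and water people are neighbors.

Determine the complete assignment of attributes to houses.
Solution:

House | Profession | Team | Drink | Color
-----------------------------------------
  1   | artist | Gamma | tea | red
  2   | teacher | Epsilon | coffee | white
  3   | lawyer | Alpha | milk | yellow
  4   | engineer | Delta | juice | green
  5   | doctor | Beta | water | blue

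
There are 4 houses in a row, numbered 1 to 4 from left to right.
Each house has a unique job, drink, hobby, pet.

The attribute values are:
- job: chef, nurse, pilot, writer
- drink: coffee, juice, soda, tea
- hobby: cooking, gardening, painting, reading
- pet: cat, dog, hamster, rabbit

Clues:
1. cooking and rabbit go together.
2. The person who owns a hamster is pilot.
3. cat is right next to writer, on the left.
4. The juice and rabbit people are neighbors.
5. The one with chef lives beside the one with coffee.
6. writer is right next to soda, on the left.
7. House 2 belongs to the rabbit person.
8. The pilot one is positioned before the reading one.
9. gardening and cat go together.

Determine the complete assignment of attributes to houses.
Solution:

House | Job | Drink | Hobby | Pet
---------------------------------
  1   | chef | juice | gardening | cat
  2   | writer | coffee | cooking | rabbit
  3   | pilot | soda | painting | hamster
  4   | nurse | tea | reading | dog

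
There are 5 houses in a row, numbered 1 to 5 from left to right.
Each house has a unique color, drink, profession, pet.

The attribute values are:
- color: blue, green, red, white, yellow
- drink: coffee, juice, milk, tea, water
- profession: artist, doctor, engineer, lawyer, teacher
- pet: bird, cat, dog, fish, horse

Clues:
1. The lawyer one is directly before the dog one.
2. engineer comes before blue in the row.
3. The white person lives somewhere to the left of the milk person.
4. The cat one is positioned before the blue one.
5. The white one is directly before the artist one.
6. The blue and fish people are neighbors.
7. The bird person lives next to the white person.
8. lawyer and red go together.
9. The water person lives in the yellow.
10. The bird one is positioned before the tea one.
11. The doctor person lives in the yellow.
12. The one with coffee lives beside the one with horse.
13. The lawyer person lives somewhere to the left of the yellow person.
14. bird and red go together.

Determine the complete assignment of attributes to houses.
Solution:

House | Color | Drink | Profession | Pet
----------------------------------------
  1   | red | juice | lawyer | bird
  2   | white | tea | engineer | dog
  3   | green | coffee | artist | cat
  4   | blue | milk | teacher | horse
  5   | yellow | water | doctor | fish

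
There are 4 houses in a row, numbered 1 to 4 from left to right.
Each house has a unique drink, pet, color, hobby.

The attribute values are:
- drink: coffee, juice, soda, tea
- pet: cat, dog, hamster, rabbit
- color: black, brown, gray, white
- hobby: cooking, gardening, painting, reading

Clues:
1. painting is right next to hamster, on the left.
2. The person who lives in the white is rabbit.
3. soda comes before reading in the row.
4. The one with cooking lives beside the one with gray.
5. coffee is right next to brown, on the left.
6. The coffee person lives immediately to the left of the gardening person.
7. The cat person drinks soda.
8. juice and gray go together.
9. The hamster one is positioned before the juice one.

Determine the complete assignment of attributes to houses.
Solution:

House | Drink | Pet | Color | Hobby
-----------------------------------
  1   | coffee | rabbit | white | painting
  2   | tea | hamster | brown | gardening
  3   | soda | cat | black | cooking
  4   | juice | dog | gray | reading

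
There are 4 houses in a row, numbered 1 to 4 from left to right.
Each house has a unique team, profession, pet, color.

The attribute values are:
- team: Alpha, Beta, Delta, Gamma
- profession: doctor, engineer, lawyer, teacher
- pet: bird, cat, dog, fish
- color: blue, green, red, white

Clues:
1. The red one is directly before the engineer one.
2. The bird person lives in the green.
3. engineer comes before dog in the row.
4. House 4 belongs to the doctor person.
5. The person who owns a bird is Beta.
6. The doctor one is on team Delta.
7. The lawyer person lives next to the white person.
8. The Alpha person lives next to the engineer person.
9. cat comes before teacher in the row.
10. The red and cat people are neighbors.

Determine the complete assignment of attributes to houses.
Solution:

House | Team | Profession | Pet | Color
---------------------------------------
  1   | Alpha | lawyer | fish | red
  2   | Gamma | engineer | cat | white
  3   | Beta | teacher | bird | green
  4   | Delta | doctor | dog | blue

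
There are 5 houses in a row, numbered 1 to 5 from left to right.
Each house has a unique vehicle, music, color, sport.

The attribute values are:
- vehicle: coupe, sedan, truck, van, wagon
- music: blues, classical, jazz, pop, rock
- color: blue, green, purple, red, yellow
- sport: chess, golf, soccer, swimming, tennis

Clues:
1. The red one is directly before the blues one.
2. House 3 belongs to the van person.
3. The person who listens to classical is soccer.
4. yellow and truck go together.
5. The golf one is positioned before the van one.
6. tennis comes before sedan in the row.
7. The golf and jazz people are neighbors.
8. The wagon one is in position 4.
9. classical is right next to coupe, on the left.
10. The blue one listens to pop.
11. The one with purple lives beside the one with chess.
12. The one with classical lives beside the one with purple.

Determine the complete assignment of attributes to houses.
Solution:

House | Vehicle | Music | Color | Sport
---------------------------------------
  1   | truck | classical | yellow | soccer
  2   | coupe | rock | purple | golf
  3   | van | jazz | red | chess
  4   | wagon | blues | green | tennis
  5   | sedan | pop | blue | swimming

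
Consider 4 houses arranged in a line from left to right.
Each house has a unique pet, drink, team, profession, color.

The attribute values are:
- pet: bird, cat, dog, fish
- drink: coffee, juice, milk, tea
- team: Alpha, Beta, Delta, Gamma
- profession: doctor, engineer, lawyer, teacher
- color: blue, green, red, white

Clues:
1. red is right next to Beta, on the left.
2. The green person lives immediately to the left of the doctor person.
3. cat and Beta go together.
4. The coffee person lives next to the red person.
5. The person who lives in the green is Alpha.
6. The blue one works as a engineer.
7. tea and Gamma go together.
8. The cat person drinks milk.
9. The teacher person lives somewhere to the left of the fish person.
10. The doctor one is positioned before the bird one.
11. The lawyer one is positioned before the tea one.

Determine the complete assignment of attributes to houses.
Solution:

House | Pet | Drink | Team | Profession | Color
-----------------------------------------------
  1   | dog | coffee | Alpha | teacher | green
  2   | fish | juice | Delta | doctor | red
  3   | cat | milk | Beta | lawyer | white
  4   | bird | tea | Gamma | engineer | blue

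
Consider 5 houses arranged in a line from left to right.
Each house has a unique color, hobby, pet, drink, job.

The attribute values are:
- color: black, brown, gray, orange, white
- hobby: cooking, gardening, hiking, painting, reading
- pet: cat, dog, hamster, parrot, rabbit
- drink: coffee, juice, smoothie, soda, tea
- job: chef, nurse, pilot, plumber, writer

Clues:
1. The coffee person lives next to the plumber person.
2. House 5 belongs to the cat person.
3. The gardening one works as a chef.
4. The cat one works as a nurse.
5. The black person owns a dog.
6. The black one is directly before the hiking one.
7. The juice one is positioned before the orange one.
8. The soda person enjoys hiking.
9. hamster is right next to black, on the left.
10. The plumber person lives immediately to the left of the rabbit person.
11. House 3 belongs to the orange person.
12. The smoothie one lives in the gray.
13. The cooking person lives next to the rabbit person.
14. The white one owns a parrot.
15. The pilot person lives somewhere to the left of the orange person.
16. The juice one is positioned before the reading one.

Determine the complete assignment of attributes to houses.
Solution:

House | Color | Hobby | Pet | Drink | Job
-----------------------------------------
  1   | brown | painting | hamster | coffee | pilot
  2   | black | cooking | dog | juice | plumber
  3   | orange | hiking | rabbit | soda | writer
  4   | white | gardening | parrot | tea | chef
  5   | gray | reading | cat | smoothie | nurse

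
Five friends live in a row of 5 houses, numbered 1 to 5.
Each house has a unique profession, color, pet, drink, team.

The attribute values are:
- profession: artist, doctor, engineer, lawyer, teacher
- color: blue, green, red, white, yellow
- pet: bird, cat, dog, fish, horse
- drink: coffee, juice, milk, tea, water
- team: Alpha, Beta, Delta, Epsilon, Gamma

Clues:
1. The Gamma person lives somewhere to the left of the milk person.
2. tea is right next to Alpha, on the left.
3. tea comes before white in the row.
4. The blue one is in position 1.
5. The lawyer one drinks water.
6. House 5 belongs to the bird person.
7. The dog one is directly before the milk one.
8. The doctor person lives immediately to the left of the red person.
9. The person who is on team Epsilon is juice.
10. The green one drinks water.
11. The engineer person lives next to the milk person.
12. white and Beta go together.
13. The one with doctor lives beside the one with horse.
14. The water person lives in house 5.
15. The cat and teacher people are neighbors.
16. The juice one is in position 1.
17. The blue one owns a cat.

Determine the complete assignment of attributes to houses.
Solution:

House | Profession | Color | Pet | Drink | Team
-----------------------------------------------
  1   | doctor | blue | cat | juice | Epsilon
  2   | teacher | red | horse | tea | Gamma
  3   | engineer | yellow | dog | coffee | Alpha
  4   | artist | white | fish | milk | Beta
  5   | lawyer | green | bird | water | Delta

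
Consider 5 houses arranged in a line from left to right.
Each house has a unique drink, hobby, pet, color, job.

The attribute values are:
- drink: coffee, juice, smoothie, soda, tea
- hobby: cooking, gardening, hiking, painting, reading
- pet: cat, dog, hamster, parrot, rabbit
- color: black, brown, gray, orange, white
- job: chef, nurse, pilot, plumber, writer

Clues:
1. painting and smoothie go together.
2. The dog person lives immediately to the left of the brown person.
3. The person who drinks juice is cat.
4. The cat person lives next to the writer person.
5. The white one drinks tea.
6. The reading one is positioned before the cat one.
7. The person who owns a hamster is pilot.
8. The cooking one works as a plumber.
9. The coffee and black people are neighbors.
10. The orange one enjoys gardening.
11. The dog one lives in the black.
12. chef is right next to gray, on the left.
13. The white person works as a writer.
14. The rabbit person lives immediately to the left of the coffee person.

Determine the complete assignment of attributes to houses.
Solution:

House | Drink | Hobby | Pet | Color | Job
-----------------------------------------
  1   | soda | gardening | rabbit | orange | chef
  2   | coffee | reading | hamster | gray | pilot
  3   | smoothie | painting | dog | black | nurse
  4   | juice | cooking | cat | brown | plumber
  5   | tea | hiking | parrot | white | writer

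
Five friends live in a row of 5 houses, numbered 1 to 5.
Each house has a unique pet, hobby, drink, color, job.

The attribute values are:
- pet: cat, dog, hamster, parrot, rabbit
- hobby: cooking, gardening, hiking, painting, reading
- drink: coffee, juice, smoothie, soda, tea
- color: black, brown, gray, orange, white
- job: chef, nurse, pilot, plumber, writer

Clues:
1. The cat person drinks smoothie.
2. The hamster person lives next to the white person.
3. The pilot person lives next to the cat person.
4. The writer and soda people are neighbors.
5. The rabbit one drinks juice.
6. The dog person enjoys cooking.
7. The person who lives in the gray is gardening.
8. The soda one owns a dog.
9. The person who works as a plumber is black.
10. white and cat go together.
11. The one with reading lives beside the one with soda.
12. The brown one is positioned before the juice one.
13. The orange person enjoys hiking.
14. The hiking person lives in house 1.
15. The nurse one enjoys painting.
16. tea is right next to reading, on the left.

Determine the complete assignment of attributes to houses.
Solution:

House | Pet | Hobby | Drink | Color | Job
-----------------------------------------
  1   | hamster | hiking | tea | orange | pilot
  2   | cat | reading | smoothie | white | writer
  3   | dog | cooking | soda | black | plumber
  4   | parrot | painting | coffee | brown | nurse
  5   | rabbit | gardening | juice | gray | chef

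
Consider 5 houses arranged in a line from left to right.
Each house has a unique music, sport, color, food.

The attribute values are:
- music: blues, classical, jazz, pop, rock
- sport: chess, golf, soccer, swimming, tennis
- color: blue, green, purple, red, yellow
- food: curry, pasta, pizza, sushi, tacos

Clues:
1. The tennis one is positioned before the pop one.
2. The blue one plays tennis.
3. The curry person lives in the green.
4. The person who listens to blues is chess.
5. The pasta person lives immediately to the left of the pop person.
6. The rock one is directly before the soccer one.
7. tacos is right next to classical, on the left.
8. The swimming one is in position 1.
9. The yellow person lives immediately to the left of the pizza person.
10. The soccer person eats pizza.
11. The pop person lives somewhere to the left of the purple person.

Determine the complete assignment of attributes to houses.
Solution:

House | Music | Sport | Color | Food
------------------------------------
  1   | rock | swimming | yellow | tacos
  2   | classical | soccer | red | pizza
  3   | jazz | tennis | blue | pasta
  4   | pop | golf | green | curry
  5   | blues | chess | purple | sushi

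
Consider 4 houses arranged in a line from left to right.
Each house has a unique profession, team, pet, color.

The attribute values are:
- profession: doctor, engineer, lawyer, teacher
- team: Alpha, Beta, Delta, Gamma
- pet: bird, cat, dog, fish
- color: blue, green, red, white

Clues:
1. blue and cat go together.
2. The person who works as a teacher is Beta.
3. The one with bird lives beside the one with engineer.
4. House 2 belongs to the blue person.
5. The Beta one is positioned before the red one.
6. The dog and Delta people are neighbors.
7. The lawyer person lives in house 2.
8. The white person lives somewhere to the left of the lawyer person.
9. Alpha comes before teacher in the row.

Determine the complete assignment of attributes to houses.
Solution:

House | Profession | Team | Pet | Color
---------------------------------------
  1   | doctor | Alpha | dog | white
  2   | lawyer | Delta | cat | blue
  3   | teacher | Beta | bird | green
  4   | engineer | Gamma | fish | red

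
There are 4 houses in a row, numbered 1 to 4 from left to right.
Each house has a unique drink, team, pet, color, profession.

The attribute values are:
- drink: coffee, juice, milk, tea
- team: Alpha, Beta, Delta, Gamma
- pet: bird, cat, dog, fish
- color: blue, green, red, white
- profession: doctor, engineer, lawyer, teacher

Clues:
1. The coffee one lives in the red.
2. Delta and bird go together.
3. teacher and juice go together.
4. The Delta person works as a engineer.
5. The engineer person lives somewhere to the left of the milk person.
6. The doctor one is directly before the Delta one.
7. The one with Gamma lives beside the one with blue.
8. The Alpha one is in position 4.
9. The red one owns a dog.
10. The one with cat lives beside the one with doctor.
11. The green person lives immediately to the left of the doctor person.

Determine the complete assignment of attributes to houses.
Solution:

House | Drink | Team | Pet | Color | Profession
-----------------------------------------------
  1   | juice | Beta | cat | green | teacher
  2   | coffee | Gamma | dog | red | doctor
  3   | tea | Delta | bird | blue | engineer
  4   | milk | Alpha | fish | white | lawyer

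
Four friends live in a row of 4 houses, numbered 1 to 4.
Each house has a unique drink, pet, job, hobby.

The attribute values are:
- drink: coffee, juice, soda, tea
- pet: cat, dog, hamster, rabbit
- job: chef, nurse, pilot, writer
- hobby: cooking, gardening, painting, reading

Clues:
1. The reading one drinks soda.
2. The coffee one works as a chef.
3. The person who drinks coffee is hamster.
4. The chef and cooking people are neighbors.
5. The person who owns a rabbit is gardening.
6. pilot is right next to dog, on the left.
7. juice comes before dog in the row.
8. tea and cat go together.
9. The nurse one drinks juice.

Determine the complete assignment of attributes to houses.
Solution:

House | Drink | Pet | Job | Hobby
---------------------------------
  1   | juice | rabbit | nurse | gardening
  2   | coffee | hamster | chef | painting
  3   | tea | cat | pilot | cooking
  4   | soda | dog | writer | reading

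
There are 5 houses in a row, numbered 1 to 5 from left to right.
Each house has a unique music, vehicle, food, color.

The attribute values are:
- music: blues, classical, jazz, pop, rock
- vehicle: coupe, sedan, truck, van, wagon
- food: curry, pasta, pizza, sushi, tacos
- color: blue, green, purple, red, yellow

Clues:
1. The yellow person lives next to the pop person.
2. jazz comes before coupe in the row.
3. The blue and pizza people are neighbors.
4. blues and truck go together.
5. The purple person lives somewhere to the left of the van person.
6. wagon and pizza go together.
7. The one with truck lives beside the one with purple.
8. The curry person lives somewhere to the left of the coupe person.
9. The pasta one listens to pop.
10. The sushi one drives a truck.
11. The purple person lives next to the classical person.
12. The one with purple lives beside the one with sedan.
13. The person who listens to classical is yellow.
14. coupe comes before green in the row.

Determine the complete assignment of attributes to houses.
Solution:

House | Music | Vehicle | Food | Color
--------------------------------------
  1   | blues | truck | sushi | blue
  2   | jazz | wagon | pizza | purple
  3   | classical | sedan | curry | yellow
  4   | pop | coupe | pasta | red
  5   | rock | van | tacos | green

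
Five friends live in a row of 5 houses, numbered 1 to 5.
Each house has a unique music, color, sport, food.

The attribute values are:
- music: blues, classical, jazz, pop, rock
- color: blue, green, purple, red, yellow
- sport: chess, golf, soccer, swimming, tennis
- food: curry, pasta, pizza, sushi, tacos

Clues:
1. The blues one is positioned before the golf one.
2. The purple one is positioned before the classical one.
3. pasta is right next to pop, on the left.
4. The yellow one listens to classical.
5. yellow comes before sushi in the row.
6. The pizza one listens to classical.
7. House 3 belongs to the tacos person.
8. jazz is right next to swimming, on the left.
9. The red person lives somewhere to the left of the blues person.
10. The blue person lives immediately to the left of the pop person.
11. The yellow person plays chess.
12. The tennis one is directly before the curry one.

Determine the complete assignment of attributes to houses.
Solution:

House | Music | Color | Sport | Food
------------------------------------
  1   | jazz | blue | tennis | pasta
  2   | pop | red | swimming | curry
  3   | blues | purple | soccer | tacos
  4   | classical | yellow | chess | pizza
  5   | rock | green | golf | sushi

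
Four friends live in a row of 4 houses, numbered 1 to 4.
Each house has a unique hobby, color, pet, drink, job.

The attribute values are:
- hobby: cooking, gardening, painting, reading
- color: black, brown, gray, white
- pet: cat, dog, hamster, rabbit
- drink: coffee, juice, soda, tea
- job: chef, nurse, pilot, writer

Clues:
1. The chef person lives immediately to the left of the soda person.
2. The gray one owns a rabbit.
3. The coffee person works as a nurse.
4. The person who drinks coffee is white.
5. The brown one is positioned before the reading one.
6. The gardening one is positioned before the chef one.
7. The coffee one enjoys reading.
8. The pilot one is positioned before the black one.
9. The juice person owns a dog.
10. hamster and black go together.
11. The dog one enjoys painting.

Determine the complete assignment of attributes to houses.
Solution:

House | Hobby | Color | Pet | Drink | Job
-----------------------------------------
  1   | gardening | gray | rabbit | tea | pilot
  2   | painting | brown | dog | juice | chef
  3   | cooking | black | hamster | soda | writer
  4   | reading | white | cat | coffee | nurse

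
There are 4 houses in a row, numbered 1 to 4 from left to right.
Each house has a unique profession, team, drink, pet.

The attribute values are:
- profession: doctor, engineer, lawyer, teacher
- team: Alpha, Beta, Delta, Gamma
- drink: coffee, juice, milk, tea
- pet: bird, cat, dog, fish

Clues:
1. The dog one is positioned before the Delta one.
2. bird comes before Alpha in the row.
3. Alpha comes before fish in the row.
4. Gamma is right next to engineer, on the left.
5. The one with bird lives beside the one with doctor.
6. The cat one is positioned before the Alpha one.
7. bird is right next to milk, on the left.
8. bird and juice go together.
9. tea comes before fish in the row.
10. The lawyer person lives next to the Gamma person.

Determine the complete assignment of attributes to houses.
Solution:

House | Profession | Team | Drink | Pet
---------------------------------------
  1   | lawyer | Beta | juice | bird
  2   | doctor | Gamma | milk | cat
  3   | engineer | Alpha | tea | dog
  4   | teacher | Delta | coffee | fish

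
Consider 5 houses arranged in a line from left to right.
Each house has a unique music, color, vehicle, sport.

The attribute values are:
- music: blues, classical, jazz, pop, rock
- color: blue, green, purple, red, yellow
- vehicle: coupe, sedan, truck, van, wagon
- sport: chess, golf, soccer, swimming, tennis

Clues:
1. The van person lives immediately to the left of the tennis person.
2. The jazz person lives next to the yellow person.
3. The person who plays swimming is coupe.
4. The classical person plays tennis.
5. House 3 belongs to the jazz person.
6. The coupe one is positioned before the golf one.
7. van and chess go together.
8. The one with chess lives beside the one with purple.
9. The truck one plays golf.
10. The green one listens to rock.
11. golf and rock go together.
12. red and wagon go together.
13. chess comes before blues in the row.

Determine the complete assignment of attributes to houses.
Solution:

House | Music | Color | Vehicle | Sport
---------------------------------------
  1   | pop | blue | van | chess
  2   | classical | purple | sedan | tennis
  3   | jazz | red | wagon | soccer
  4   | blues | yellow | coupe | swimming
  5   | rock | green | truck | golf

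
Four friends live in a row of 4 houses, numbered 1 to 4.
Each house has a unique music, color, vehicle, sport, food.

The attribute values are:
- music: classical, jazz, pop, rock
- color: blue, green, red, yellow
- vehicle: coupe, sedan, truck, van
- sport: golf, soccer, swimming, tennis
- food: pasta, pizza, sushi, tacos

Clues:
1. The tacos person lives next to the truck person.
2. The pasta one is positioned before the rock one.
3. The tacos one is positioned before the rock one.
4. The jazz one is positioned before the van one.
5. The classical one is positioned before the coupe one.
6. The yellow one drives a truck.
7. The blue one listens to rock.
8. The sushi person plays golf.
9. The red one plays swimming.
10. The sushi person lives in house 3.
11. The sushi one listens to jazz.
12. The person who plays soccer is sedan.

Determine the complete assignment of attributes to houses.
Solution:

House | Music | Color | Vehicle | Sport | Food
----------------------------------------------
  1   | classical | green | sedan | soccer | pasta
  2   | pop | red | coupe | swimming | tacos
  3   | jazz | yellow | truck | golf | sushi
  4   | rock | blue | van | tennis | pizza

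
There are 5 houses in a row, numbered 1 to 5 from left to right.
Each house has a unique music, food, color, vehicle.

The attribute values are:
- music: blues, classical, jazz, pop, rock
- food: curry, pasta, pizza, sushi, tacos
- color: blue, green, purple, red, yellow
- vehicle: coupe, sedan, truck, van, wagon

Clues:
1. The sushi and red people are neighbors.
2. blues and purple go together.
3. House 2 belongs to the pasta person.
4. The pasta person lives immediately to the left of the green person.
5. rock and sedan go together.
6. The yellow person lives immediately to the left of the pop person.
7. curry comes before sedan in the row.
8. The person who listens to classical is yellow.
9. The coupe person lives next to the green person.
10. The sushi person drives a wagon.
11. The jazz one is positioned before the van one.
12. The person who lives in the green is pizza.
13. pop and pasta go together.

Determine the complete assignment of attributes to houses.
Solution:

House | Music | Food | Color | Vehicle
--------------------------------------
  1   | classical | sushi | yellow | wagon
  2   | pop | pasta | red | coupe
  3   | jazz | pizza | green | truck
  4   | blues | curry | purple | van
  5   | rock | tacos | blue | sedan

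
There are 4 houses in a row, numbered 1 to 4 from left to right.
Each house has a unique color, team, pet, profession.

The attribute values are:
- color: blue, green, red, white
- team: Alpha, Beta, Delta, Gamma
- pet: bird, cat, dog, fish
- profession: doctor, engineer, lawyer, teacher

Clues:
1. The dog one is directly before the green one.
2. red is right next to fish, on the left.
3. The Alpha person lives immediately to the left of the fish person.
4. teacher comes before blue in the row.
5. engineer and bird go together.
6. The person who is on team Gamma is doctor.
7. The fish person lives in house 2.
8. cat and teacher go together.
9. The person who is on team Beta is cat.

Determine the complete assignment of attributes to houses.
Solution:

House | Color | Team | Pet | Profession
---------------------------------------
  1   | red | Alpha | dog | lawyer
  2   | green | Gamma | fish | doctor
  3   | white | Beta | cat | teacher
  4   | blue | Delta | bird | engineer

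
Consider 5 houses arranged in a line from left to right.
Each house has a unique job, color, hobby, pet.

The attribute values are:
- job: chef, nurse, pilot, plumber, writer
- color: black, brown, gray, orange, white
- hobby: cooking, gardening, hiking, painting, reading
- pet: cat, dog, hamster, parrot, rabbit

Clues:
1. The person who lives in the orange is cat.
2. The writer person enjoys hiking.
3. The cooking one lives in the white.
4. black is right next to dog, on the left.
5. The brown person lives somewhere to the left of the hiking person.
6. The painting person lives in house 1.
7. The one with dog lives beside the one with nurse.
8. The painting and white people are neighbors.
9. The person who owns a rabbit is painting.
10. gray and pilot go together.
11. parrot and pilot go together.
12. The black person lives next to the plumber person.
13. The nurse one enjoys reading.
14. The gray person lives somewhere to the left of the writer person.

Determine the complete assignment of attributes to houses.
Solution:

House | Job | Color | Hobby | Pet
---------------------------------
  1   | chef | black | painting | rabbit
  2   | plumber | white | cooking | dog
  3   | nurse | brown | reading | hamster
  4   | pilot | gray | gardening | parrot
  5   | writer | orange | hiking | cat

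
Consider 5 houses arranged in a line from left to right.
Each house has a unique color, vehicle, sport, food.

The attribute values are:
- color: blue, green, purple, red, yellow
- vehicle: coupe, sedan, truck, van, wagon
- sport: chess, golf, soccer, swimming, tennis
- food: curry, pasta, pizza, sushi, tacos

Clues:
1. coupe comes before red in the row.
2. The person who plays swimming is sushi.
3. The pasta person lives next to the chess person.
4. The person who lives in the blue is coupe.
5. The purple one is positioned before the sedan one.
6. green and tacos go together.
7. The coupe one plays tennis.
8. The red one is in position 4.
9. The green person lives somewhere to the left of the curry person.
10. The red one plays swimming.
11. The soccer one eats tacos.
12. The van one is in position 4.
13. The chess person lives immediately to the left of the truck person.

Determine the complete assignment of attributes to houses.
Solution:

House | Color | Vehicle | Sport | Food
--------------------------------------
  1   | blue | coupe | tennis | pasta
  2   | purple | wagon | chess | pizza
  3   | green | truck | soccer | tacos
  4   | red | van | swimming | sushi
  5   | yellow | sedan | golf | curry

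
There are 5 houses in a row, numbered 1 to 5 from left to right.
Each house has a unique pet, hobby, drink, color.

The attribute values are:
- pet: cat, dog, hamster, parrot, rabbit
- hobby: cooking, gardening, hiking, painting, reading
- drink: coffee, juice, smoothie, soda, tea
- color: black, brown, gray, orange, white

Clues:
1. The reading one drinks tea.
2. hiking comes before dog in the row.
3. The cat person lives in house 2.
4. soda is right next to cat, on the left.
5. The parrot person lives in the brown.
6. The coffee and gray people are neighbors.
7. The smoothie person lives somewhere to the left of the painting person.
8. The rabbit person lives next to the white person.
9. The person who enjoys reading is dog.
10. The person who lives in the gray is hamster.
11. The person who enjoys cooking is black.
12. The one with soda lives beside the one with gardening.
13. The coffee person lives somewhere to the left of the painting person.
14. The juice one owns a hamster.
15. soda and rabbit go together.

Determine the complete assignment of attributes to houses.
Solution:

House | Pet | Hobby | Drink | Color
-----------------------------------
  1   | rabbit | cooking | soda | black
  2   | cat | gardening | smoothie | white
  3   | parrot | hiking | coffee | brown
  4   | hamster | painting | juice | gray
  5   | dog | reading | tea | orange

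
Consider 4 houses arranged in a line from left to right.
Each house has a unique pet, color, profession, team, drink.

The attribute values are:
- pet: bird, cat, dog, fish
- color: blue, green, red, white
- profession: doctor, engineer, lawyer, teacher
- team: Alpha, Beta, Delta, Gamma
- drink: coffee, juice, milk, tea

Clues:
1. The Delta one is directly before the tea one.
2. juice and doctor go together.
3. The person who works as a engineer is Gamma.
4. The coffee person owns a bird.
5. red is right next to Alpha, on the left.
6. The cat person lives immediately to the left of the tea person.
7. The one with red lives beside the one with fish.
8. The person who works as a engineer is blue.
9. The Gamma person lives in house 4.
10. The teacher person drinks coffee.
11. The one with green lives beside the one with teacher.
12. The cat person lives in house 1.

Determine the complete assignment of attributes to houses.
Solution:

House | Pet | Color | Profession | Team | Drink
-----------------------------------------------
  1   | cat | red | doctor | Delta | juice
  2   | fish | green | lawyer | Alpha | tea
  3   | bird | white | teacher | Beta | coffee
  4   | dog | blue | engineer | Gamma | milk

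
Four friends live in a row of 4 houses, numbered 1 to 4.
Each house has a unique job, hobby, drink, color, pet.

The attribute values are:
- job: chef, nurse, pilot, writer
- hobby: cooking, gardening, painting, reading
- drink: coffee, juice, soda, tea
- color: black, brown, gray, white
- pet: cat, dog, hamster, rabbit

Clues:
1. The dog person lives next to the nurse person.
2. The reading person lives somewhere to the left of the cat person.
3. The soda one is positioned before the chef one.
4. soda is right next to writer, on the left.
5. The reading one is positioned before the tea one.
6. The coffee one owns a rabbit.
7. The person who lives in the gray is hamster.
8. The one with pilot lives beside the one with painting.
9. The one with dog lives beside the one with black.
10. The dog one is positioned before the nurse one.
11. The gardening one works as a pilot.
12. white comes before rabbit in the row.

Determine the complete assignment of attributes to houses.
Solution:

House | Job | Hobby | Drink | Color | Pet
-----------------------------------------
  1   | pilot | gardening | soda | gray | hamster
  2   | writer | painting | juice | white | dog
  3   | nurse | reading | coffee | black | rabbit
  4   | chef | cooking | tea | brown | cat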